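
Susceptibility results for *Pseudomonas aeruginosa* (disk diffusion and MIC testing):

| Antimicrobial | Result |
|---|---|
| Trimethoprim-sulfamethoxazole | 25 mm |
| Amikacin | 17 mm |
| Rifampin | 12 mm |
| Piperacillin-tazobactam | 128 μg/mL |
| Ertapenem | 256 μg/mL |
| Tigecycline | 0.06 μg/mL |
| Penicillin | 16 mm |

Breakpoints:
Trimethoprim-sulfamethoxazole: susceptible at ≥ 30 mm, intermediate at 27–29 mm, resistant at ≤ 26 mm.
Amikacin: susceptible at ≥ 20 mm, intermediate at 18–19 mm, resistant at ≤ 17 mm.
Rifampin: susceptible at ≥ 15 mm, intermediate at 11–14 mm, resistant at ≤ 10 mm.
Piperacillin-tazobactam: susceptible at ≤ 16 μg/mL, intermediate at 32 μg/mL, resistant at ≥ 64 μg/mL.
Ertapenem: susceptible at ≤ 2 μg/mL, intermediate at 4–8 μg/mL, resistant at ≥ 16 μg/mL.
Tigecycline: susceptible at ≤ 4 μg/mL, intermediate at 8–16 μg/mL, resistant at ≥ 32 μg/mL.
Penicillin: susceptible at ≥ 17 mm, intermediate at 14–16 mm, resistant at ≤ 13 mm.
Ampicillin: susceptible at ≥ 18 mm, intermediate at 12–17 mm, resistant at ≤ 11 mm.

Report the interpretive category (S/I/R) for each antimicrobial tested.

Trimethoprim-sulfamethoxazole: 25 mm is ≤ 26 mm ⇒ Resistant
Amikacin (17 mm) ≤ 17 mm → resistant
Rifampin 12 mm: in 11–14 mm — I
Piperacillin-tazobactam: 128 μg/mL is ≥ 64 μg/mL → resistant
Ertapenem (256 μg/mL) ≥ 16 μg/mL ⇒ resistant
Tigecycline 0.06 μg/mL: ≤ 4 μg/mL ⇒ Susceptible
Penicillin 16 mm: in 14–16 mm ⇒ intermediate

R, R, I, R, R, S, I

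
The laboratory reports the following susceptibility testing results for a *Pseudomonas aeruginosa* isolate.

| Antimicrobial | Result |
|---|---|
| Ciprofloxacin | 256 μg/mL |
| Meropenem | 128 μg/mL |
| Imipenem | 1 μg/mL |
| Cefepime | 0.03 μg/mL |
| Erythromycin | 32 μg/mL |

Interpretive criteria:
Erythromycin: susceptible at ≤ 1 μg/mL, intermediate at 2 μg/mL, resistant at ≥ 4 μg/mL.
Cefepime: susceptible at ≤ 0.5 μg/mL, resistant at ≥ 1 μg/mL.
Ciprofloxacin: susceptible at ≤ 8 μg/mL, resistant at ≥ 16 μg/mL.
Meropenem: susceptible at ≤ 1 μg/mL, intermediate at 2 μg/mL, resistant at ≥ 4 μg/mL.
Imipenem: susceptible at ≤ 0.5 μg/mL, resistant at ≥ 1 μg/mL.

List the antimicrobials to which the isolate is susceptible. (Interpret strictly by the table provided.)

Ciprofloxacin: 256 μg/mL is ≥ 16 μg/mL — Resistant
Meropenem 128 μg/mL: ≥ 4 μg/mL → Resistant
Imipenem 1 μg/mL: ≥ 1 μg/mL ⇒ Resistant
Cefepime (0.03 μg/mL) ≤ 0.5 μg/mL ⇒ S
Erythromycin 32 μg/mL: ≥ 4 μg/mL ⇒ Resistant

cefepime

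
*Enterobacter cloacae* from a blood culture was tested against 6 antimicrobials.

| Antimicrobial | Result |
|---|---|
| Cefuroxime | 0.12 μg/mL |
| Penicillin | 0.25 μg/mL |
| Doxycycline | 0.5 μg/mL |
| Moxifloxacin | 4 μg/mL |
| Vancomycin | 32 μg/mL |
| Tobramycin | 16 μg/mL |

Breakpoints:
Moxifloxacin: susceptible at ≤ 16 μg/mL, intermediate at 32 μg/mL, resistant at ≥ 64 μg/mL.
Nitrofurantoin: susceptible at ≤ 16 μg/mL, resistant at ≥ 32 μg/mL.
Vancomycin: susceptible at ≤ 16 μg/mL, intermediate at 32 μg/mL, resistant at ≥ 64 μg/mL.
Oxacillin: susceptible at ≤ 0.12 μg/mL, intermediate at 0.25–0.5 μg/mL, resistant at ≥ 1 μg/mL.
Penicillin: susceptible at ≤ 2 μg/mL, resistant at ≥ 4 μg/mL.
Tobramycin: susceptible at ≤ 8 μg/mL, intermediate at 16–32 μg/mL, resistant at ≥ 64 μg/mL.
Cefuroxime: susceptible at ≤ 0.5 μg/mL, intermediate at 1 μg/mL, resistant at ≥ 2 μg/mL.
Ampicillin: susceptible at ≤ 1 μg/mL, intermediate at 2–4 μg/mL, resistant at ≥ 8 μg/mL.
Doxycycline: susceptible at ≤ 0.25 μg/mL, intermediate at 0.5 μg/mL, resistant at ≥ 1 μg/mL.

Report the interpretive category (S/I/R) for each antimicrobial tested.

S, S, I, S, I, I

Cefuroxime: 0.12 μg/mL is ≤ 0.5 μg/mL ⇒ S
Penicillin 0.25 μg/mL: ≤ 2 μg/mL ⇒ S
Doxycycline 0.5 μg/mL: = 0.5 μg/mL → Intermediate
Moxifloxacin 4 μg/mL: ≤ 16 μg/mL — Susceptible
Vancomycin (32 μg/mL) = 32 μg/mL → intermediate
Tobramycin: 16 μg/mL is in 16–32 μg/mL ⇒ I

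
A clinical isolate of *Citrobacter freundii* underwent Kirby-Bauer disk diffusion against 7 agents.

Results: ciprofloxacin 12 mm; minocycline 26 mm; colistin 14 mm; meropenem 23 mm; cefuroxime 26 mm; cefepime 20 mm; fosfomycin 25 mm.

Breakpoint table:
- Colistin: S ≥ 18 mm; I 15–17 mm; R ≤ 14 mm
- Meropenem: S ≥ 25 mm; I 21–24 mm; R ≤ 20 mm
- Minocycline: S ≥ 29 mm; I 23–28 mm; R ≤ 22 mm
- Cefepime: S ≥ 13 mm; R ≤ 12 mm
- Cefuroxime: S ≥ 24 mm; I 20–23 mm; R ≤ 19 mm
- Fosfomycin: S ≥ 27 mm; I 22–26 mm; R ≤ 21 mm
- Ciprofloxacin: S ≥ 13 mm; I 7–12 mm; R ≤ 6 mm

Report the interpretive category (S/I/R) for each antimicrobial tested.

Ciprofloxacin: 12 mm is in 7–12 mm → intermediate
Minocycline (26 mm) in 23–28 mm → Intermediate
Colistin: 14 mm is ≤ 14 mm ⇒ R
Meropenem: 23 mm is in 21–24 mm → Intermediate
Cefuroxime (26 mm) ≥ 24 mm ⇒ susceptible
Cefepime (20 mm) ≥ 13 mm → Susceptible
Fosfomycin (25 mm) in 22–26 mm — I

I, I, R, I, S, S, I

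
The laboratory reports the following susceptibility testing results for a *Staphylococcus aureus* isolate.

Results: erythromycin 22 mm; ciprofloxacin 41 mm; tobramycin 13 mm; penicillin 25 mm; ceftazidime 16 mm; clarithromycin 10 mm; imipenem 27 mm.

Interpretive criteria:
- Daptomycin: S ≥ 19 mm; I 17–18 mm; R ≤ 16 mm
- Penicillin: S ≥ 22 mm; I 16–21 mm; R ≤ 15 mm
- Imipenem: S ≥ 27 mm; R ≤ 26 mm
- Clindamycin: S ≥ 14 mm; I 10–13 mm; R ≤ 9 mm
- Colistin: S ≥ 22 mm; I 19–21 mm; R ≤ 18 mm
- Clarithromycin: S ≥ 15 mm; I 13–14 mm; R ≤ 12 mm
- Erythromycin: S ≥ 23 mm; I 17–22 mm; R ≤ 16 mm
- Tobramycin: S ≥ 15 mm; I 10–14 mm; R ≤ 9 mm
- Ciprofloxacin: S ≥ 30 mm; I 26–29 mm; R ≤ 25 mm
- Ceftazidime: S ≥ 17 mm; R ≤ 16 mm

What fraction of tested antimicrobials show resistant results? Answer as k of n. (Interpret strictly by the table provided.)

2 of 7

Erythromycin: 22 mm is in 17–22 mm ⇒ intermediate
Ciprofloxacin 41 mm: ≥ 30 mm — Susceptible
Tobramycin: 13 mm is in 10–14 mm → I
Penicillin: 25 mm is ≥ 22 mm → S
Ceftazidime: 16 mm is ≤ 16 mm → resistant
Clarithromycin 10 mm: ≤ 12 mm — Resistant
Imipenem 27 mm: ≥ 27 mm — Susceptible
Resistant: 2/7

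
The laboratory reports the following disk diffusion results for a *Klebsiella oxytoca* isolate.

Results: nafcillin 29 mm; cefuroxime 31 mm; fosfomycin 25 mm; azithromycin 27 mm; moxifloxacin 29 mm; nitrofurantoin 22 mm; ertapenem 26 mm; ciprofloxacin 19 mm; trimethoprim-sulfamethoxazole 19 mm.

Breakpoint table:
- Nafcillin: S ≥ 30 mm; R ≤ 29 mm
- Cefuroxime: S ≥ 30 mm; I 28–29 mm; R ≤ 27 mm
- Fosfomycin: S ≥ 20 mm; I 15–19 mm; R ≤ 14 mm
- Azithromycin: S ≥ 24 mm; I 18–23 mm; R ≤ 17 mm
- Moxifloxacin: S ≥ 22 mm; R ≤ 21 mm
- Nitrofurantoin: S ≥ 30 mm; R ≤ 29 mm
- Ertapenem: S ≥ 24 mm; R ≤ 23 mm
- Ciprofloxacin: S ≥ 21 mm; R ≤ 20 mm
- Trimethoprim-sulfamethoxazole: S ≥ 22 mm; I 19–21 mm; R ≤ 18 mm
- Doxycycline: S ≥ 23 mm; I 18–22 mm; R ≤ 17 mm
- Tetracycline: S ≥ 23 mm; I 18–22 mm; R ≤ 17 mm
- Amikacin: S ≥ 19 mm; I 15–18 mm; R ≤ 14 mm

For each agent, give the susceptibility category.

R, S, S, S, S, R, S, R, I

Nafcillin (29 mm) ≤ 29 mm ⇒ R
Cefuroxime (31 mm) ≥ 30 mm — S
Fosfomycin (25 mm) ≥ 20 mm → S
Azithromycin: 27 mm is ≥ 24 mm — S
Moxifloxacin 29 mm: ≥ 22 mm — Susceptible
Nitrofurantoin 22 mm: ≤ 29 mm — R
Ertapenem: 26 mm is ≥ 24 mm → Susceptible
Ciprofloxacin 19 mm: ≤ 20 mm → Resistant
Trimethoprim-sulfamethoxazole: 19 mm is in 19–21 mm — Intermediate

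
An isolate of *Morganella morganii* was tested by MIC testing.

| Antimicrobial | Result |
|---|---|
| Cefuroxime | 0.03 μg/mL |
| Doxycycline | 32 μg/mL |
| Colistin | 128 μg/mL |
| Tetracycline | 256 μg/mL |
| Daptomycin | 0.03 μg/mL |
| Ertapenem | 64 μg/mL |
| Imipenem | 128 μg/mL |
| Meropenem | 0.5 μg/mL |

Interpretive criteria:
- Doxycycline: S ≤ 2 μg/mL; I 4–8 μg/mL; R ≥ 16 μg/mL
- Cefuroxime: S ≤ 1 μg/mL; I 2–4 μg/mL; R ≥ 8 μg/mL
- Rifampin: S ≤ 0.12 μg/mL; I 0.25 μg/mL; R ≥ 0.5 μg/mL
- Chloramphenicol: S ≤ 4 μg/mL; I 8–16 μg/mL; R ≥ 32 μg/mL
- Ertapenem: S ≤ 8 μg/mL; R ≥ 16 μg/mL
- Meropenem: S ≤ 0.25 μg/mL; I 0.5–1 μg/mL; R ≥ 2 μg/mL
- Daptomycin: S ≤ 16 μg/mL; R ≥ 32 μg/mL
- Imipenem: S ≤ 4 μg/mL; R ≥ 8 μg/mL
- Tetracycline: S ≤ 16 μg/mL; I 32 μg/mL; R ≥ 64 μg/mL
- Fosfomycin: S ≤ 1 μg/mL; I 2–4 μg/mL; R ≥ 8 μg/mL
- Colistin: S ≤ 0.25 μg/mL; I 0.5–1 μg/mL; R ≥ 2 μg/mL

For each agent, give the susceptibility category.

S, R, R, R, S, R, R, I

Cefuroxime (0.03 μg/mL) ≤ 1 μg/mL — S
Doxycycline 32 μg/mL: ≥ 16 μg/mL — resistant
Colistin (128 μg/mL) ≥ 2 μg/mL ⇒ Resistant
Tetracycline (256 μg/mL) ≥ 64 μg/mL ⇒ resistant
Daptomycin: 0.03 μg/mL is ≤ 16 μg/mL → susceptible
Ertapenem 64 μg/mL: ≥ 16 μg/mL → R
Imipenem: 128 μg/mL is ≥ 8 μg/mL ⇒ R
Meropenem 0.5 μg/mL: in 0.5–1 μg/mL — Intermediate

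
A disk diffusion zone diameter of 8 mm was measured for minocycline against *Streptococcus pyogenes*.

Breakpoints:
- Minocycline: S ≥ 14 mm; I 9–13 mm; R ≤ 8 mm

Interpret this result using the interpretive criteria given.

Minocycline: 8 mm is ≤ 8 mm — resistant

Resistant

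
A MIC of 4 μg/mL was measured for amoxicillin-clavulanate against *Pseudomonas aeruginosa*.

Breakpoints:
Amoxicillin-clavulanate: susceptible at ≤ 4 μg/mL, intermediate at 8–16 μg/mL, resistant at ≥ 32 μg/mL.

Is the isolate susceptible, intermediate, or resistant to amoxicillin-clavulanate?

S

Amoxicillin-clavulanate (4 μg/mL) ≤ 4 μg/mL — Susceptible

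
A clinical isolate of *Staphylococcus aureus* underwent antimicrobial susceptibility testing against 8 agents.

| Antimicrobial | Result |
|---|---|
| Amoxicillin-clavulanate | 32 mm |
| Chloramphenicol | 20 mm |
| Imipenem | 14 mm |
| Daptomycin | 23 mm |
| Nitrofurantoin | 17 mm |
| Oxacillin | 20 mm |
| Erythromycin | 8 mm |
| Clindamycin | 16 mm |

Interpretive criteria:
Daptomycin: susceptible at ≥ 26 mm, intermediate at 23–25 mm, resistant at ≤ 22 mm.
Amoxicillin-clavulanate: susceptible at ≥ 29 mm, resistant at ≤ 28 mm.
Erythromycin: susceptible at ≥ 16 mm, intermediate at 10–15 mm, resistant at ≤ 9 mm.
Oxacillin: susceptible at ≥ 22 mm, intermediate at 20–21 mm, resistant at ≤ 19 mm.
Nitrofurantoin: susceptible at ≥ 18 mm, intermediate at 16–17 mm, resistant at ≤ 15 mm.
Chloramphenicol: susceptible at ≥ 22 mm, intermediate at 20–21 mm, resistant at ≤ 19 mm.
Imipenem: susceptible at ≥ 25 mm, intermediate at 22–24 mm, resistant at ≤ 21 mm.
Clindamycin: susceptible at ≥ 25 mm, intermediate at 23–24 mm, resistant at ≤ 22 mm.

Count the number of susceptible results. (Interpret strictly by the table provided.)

1

Amoxicillin-clavulanate 32 mm: ≥ 29 mm — susceptible
Chloramphenicol: 20 mm is in 20–21 mm → Intermediate
Imipenem (14 mm) ≤ 21 mm → resistant
Daptomycin (23 mm) in 23–25 mm ⇒ Intermediate
Nitrofurantoin (17 mm) in 16–17 mm ⇒ Intermediate
Oxacillin 20 mm: in 20–21 mm → intermediate
Erythromycin: 8 mm is ≤ 9 mm — resistant
Clindamycin 16 mm: ≤ 22 mm ⇒ R
Susceptible: 1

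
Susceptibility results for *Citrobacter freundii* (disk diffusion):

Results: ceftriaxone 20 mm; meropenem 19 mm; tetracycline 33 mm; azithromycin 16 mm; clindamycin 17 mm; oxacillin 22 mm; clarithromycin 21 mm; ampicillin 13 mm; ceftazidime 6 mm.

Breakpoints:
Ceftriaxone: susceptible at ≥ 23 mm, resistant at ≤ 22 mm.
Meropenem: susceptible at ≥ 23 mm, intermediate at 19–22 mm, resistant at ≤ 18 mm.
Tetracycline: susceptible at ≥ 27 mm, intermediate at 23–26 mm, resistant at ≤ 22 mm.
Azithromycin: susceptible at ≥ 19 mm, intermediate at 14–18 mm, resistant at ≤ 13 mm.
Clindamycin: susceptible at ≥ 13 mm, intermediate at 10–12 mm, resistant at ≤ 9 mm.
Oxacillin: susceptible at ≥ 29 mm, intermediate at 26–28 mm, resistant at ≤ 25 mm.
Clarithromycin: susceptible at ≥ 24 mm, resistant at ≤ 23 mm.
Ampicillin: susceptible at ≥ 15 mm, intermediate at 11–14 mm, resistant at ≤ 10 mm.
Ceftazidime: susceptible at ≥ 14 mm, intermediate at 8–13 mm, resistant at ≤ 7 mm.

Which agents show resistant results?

Ceftriaxone: 20 mm is ≤ 22 mm ⇒ Resistant
Meropenem 19 mm: in 19–22 mm — Intermediate
Tetracycline 33 mm: ≥ 27 mm — Susceptible
Azithromycin 16 mm: in 14–18 mm — Intermediate
Clindamycin: 17 mm is ≥ 13 mm — S
Oxacillin 22 mm: ≤ 25 mm ⇒ R
Clarithromycin (21 mm) ≤ 23 mm ⇒ Resistant
Ampicillin (13 mm) in 11–14 mm — I
Ceftazidime: 6 mm is ≤ 7 mm → R

ceftriaxone, oxacillin, clarithromycin, ceftazidime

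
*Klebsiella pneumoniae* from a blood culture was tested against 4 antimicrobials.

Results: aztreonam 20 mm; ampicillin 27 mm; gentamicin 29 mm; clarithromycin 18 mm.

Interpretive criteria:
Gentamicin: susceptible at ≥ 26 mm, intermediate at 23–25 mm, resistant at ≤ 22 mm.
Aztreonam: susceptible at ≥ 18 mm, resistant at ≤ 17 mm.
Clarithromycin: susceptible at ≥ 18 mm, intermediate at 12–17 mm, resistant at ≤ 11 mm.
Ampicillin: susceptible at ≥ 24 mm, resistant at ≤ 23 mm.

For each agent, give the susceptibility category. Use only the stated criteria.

Aztreonam: 20 mm is ≥ 18 mm ⇒ S
Ampicillin: 27 mm is ≥ 24 mm ⇒ susceptible
Gentamicin (29 mm) ≥ 26 mm → susceptible
Clarithromycin 18 mm: ≥ 18 mm → susceptible

S, S, S, S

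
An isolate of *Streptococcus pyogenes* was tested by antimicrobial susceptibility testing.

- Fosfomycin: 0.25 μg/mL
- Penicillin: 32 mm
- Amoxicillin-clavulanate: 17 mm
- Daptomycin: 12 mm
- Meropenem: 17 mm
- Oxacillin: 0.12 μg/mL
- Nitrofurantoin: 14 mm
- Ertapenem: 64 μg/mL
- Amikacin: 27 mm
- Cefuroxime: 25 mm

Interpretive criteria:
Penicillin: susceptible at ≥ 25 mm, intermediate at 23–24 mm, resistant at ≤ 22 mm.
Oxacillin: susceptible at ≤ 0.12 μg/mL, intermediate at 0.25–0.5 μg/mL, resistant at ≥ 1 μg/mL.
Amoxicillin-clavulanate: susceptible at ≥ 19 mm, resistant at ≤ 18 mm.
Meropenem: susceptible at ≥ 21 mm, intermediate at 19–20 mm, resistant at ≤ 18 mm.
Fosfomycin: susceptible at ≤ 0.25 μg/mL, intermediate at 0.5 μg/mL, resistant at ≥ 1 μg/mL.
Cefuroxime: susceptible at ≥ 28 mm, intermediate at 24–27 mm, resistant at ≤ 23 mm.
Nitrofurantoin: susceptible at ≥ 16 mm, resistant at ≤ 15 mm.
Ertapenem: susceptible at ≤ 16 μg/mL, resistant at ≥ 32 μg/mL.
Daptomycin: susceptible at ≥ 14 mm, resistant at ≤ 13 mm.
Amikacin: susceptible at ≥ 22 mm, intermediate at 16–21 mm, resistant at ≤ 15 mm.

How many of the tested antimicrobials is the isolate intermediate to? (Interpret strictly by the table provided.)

Fosfomycin: 0.25 μg/mL is ≤ 0.25 μg/mL → S
Penicillin 32 mm: ≥ 25 mm → Susceptible
Amoxicillin-clavulanate 17 mm: ≤ 18 mm → R
Daptomycin: 12 mm is ≤ 13 mm ⇒ Resistant
Meropenem 17 mm: ≤ 18 mm — Resistant
Oxacillin 0.12 μg/mL: ≤ 0.12 μg/mL — Susceptible
Nitrofurantoin: 14 mm is ≤ 15 mm ⇒ resistant
Ertapenem: 64 μg/mL is ≥ 32 μg/mL — resistant
Amikacin (27 mm) ≥ 22 mm → S
Cefuroxime 25 mm: in 24–27 mm → intermediate
Intermediate: 1

1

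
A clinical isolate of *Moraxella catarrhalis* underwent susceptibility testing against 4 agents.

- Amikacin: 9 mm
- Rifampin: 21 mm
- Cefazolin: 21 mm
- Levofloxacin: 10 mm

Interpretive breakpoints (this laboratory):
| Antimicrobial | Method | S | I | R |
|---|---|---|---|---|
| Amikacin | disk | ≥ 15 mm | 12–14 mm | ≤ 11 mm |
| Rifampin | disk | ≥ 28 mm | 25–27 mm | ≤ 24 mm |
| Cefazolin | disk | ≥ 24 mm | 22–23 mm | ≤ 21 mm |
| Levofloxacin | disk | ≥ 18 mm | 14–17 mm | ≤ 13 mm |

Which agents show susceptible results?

Amikacin (9 mm) ≤ 11 mm ⇒ Resistant
Rifampin (21 mm) ≤ 24 mm ⇒ R
Cefazolin 21 mm: ≤ 21 mm → Resistant
Levofloxacin 10 mm: ≤ 13 mm — R

none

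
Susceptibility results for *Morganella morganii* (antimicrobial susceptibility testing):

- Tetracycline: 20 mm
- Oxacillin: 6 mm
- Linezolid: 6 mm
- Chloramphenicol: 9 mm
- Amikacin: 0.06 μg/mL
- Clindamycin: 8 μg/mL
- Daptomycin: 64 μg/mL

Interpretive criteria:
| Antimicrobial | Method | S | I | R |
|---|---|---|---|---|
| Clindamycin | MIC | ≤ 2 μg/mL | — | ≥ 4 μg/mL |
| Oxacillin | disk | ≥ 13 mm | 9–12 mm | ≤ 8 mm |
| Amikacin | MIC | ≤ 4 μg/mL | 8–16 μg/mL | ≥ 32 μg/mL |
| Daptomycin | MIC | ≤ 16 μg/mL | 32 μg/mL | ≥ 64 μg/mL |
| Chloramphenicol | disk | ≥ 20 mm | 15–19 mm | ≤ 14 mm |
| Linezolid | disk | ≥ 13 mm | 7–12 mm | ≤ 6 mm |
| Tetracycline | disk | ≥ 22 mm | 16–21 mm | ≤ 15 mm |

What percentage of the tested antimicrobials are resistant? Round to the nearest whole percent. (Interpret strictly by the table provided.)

Tetracycline: 20 mm is in 16–21 mm ⇒ intermediate
Oxacillin 6 mm: ≤ 8 mm — Resistant
Linezolid (6 mm) ≤ 6 mm — resistant
Chloramphenicol: 9 mm is ≤ 14 mm → resistant
Amikacin 0.06 μg/mL: ≤ 4 μg/mL ⇒ susceptible
Clindamycin: 8 μg/mL is ≥ 4 μg/mL → resistant
Daptomycin 64 μg/mL: ≥ 64 μg/mL → Resistant
Resistant: 5/7

71%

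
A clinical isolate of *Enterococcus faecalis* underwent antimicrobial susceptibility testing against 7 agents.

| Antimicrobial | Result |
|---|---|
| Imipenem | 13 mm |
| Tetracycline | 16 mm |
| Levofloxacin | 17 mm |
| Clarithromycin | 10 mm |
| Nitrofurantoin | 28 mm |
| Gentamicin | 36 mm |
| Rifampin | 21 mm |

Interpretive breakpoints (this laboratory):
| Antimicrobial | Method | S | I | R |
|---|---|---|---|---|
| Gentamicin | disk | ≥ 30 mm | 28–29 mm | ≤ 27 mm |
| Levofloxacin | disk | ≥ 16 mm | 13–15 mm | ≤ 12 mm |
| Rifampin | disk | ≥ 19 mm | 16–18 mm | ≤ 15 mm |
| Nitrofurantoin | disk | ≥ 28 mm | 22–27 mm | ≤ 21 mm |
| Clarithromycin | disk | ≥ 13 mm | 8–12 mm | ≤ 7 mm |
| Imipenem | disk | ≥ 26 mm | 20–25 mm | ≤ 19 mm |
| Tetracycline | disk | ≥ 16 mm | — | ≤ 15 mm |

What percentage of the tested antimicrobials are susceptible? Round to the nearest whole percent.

Imipenem 13 mm: ≤ 19 mm — R
Tetracycline 16 mm: ≥ 16 mm — Susceptible
Levofloxacin (17 mm) ≥ 16 mm — susceptible
Clarithromycin (10 mm) in 8–12 mm — intermediate
Nitrofurantoin: 28 mm is ≥ 28 mm → Susceptible
Gentamicin: 36 mm is ≥ 30 mm ⇒ Susceptible
Rifampin 21 mm: ≥ 19 mm — S
Susceptible: 5/7

71%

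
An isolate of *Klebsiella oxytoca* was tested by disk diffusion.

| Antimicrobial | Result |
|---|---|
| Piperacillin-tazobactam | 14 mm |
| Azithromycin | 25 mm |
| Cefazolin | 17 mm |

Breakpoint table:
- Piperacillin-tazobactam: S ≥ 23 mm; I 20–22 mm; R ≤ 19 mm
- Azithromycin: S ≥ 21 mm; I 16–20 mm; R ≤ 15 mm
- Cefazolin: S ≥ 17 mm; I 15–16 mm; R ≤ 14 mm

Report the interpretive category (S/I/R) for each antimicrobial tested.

Piperacillin-tazobactam (14 mm) ≤ 19 mm — Resistant
Azithromycin 25 mm: ≥ 21 mm — S
Cefazolin 17 mm: ≥ 17 mm — Susceptible

R, S, S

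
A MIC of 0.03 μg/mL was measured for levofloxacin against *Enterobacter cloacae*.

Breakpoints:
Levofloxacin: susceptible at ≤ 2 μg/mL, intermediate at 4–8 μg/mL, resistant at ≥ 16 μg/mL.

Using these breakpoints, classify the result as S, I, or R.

S

Levofloxacin: 0.03 μg/mL is ≤ 2 μg/mL — susceptible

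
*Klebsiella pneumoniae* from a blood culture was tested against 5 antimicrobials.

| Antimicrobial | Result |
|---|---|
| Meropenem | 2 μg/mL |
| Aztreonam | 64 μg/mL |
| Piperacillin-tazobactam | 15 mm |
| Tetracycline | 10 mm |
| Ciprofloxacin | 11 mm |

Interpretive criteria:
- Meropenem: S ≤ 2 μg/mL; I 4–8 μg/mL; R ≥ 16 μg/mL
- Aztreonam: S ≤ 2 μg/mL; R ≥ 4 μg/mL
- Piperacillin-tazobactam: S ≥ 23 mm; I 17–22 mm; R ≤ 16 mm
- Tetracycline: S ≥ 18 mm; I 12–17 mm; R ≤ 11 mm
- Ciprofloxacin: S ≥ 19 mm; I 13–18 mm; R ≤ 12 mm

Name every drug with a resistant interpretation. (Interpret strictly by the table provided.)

Meropenem (2 μg/mL) ≤ 2 μg/mL — susceptible
Aztreonam 64 μg/mL: ≥ 4 μg/mL → Resistant
Piperacillin-tazobactam (15 mm) ≤ 16 mm — R
Tetracycline: 10 mm is ≤ 11 mm ⇒ Resistant
Ciprofloxacin (11 mm) ≤ 12 mm ⇒ resistant

aztreonam, piperacillin-tazobactam, tetracycline, ciprofloxacin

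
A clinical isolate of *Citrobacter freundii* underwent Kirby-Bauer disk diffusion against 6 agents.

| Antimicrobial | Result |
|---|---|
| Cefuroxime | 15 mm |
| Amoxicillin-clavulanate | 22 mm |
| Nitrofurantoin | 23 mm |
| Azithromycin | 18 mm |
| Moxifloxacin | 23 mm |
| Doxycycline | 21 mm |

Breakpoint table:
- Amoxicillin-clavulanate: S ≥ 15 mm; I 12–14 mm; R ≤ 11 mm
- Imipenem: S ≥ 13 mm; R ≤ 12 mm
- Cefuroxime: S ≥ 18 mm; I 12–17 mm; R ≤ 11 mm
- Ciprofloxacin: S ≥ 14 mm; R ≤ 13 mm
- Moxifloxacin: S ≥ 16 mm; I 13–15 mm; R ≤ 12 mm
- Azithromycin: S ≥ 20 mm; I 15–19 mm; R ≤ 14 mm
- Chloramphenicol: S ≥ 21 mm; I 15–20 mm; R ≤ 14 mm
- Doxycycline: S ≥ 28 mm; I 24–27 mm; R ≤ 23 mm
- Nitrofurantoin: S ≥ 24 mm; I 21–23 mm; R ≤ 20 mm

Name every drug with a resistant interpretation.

Cefuroxime 15 mm: in 12–17 mm → I
Amoxicillin-clavulanate 22 mm: ≥ 15 mm ⇒ S
Nitrofurantoin (23 mm) in 21–23 mm ⇒ I
Azithromycin 18 mm: in 15–19 mm — I
Moxifloxacin: 23 mm is ≥ 16 mm → susceptible
Doxycycline 21 mm: ≤ 23 mm → resistant

doxycycline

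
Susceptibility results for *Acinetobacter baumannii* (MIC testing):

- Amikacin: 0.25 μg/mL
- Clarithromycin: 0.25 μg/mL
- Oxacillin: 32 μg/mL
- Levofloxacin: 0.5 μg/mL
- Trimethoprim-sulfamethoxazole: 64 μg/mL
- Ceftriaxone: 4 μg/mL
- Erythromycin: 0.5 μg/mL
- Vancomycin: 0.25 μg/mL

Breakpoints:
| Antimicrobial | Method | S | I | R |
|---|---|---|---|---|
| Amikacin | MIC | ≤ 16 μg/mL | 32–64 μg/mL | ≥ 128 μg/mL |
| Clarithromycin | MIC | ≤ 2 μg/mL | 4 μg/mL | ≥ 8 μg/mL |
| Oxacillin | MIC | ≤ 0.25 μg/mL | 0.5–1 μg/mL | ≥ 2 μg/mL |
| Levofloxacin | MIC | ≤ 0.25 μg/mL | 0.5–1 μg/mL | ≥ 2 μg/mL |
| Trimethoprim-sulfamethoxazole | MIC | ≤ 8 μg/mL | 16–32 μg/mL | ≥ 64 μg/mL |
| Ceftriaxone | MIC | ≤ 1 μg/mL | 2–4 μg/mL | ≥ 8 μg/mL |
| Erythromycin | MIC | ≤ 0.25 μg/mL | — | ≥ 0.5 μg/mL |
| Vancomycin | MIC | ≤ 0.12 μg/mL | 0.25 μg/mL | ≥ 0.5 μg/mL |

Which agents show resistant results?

Amikacin: 0.25 μg/mL is ≤ 16 μg/mL — Susceptible
Clarithromycin 0.25 μg/mL: ≤ 2 μg/mL ⇒ Susceptible
Oxacillin 32 μg/mL: ≥ 2 μg/mL ⇒ R
Levofloxacin 0.5 μg/mL: in 0.5–1 μg/mL ⇒ I
Trimethoprim-sulfamethoxazole 64 μg/mL: ≥ 64 μg/mL → Resistant
Ceftriaxone (4 μg/mL) in 2–4 μg/mL → I
Erythromycin: 0.5 μg/mL is ≥ 0.5 μg/mL → R
Vancomycin: 0.25 μg/mL is = 0.25 μg/mL ⇒ Intermediate

oxacillin, trimethoprim-sulfamethoxazole, erythromycin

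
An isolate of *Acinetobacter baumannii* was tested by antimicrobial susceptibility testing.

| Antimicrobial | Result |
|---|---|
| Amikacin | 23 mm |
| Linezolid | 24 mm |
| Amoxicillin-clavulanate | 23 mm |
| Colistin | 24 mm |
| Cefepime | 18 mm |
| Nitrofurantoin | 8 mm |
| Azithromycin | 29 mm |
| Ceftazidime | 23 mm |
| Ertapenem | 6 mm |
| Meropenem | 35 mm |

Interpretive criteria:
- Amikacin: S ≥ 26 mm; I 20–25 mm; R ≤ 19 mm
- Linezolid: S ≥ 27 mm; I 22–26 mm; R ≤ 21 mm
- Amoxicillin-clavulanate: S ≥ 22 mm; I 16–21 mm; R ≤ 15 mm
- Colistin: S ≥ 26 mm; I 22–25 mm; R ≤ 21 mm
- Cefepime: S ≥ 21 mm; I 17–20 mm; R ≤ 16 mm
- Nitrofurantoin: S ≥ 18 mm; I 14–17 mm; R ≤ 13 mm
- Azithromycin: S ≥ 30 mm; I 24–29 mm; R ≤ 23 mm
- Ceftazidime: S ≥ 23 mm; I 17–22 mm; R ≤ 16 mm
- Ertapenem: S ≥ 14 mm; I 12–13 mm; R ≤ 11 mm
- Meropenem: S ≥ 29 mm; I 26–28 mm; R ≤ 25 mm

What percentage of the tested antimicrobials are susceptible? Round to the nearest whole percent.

Amikacin (23 mm) in 20–25 mm ⇒ intermediate
Linezolid (24 mm) in 22–26 mm ⇒ Intermediate
Amoxicillin-clavulanate: 23 mm is ≥ 22 mm — susceptible
Colistin 24 mm: in 22–25 mm ⇒ I
Cefepime (18 mm) in 17–20 mm ⇒ intermediate
Nitrofurantoin 8 mm: ≤ 13 mm → Resistant
Azithromycin (29 mm) in 24–29 mm ⇒ Intermediate
Ceftazidime: 23 mm is ≥ 23 mm → Susceptible
Ertapenem (6 mm) ≤ 11 mm ⇒ resistant
Meropenem 35 mm: ≥ 29 mm — Susceptible
Susceptible: 3/10

30%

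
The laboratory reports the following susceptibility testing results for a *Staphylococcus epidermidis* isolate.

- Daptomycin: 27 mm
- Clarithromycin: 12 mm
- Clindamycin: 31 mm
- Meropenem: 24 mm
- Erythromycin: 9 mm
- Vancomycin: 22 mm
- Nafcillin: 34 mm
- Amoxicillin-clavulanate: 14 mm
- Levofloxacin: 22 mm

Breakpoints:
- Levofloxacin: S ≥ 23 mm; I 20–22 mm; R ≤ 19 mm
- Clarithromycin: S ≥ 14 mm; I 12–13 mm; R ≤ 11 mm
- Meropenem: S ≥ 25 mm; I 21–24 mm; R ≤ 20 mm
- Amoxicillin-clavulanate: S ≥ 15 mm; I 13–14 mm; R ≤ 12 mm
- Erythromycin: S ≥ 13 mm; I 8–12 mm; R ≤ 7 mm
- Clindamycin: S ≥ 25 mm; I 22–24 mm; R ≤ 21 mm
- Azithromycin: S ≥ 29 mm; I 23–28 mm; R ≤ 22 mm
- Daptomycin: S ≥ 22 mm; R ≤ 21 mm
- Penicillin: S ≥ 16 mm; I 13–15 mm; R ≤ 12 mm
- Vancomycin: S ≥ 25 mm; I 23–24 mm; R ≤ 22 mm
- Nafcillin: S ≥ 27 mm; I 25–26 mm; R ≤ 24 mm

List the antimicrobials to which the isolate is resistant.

vancomycin

Daptomycin 27 mm: ≥ 22 mm ⇒ Susceptible
Clarithromycin (12 mm) in 12–13 mm — I
Clindamycin 31 mm: ≥ 25 mm → Susceptible
Meropenem (24 mm) in 21–24 mm → I
Erythromycin 9 mm: in 8–12 mm → Intermediate
Vancomycin 22 mm: ≤ 22 mm — R
Nafcillin (34 mm) ≥ 27 mm — Susceptible
Amoxicillin-clavulanate (14 mm) in 13–14 mm — Intermediate
Levofloxacin 22 mm: in 20–22 mm ⇒ Intermediate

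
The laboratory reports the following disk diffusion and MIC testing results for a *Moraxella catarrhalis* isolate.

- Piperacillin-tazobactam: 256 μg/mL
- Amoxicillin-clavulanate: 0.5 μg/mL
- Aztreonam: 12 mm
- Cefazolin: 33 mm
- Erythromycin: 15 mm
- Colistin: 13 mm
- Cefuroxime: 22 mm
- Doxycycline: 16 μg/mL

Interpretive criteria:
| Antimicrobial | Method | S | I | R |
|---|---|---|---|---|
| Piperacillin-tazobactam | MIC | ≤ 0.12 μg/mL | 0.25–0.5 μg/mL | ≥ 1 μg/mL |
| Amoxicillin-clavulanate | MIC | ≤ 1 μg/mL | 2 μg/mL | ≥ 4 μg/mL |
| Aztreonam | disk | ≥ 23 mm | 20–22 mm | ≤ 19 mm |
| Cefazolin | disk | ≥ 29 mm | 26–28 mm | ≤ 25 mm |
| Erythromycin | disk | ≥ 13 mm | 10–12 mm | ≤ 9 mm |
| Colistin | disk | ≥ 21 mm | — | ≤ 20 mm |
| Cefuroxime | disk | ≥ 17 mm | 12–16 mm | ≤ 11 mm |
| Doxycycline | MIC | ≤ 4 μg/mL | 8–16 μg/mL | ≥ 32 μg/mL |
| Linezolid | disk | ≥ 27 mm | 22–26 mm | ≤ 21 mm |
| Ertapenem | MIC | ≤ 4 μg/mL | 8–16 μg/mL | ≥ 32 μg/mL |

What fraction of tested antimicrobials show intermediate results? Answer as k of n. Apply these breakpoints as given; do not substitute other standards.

1 of 8

Piperacillin-tazobactam (256 μg/mL) ≥ 1 μg/mL → resistant
Amoxicillin-clavulanate (0.5 μg/mL) ≤ 1 μg/mL — Susceptible
Aztreonam: 12 mm is ≤ 19 mm → R
Cefazolin (33 mm) ≥ 29 mm ⇒ susceptible
Erythromycin 15 mm: ≥ 13 mm — susceptible
Colistin 13 mm: ≤ 20 mm → R
Cefuroxime (22 mm) ≥ 17 mm ⇒ S
Doxycycline (16 μg/mL) in 8–16 μg/mL — intermediate
Intermediate: 1/8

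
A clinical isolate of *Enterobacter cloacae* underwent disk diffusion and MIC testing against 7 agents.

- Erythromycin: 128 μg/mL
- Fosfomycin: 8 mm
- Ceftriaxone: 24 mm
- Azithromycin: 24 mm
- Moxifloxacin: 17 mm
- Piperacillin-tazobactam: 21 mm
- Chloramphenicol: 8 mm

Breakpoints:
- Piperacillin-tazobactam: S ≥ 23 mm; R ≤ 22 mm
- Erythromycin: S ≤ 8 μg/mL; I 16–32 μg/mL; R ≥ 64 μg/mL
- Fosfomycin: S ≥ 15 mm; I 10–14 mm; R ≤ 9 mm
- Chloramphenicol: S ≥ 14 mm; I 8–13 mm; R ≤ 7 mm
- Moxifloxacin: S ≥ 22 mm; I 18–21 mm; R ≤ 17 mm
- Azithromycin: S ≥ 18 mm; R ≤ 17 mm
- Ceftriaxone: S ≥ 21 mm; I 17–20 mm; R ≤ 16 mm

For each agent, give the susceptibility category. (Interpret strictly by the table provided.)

Erythromycin (128 μg/mL) ≥ 64 μg/mL — resistant
Fosfomycin: 8 mm is ≤ 9 mm ⇒ Resistant
Ceftriaxone (24 mm) ≥ 21 mm → S
Azithromycin 24 mm: ≥ 18 mm ⇒ susceptible
Moxifloxacin: 17 mm is ≤ 17 mm → Resistant
Piperacillin-tazobactam (21 mm) ≤ 22 mm — Resistant
Chloramphenicol (8 mm) in 8–13 mm ⇒ I

R, R, S, S, R, R, I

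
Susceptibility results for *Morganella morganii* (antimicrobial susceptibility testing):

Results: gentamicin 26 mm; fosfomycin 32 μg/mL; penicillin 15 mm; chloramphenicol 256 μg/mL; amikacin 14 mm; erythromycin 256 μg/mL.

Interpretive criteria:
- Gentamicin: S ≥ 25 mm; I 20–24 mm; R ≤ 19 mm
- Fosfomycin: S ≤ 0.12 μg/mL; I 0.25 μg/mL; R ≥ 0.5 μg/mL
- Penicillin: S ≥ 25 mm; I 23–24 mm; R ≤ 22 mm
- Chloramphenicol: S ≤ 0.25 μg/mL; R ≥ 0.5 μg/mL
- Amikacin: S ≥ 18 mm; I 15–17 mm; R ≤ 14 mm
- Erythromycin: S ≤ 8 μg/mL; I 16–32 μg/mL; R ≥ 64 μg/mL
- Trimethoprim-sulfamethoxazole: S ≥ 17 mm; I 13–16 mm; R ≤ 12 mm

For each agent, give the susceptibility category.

Gentamicin: 26 mm is ≥ 25 mm → S
Fosfomycin (32 μg/mL) ≥ 0.5 μg/mL — resistant
Penicillin 15 mm: ≤ 22 mm → R
Chloramphenicol 256 μg/mL: ≥ 0.5 μg/mL ⇒ R
Amikacin (14 mm) ≤ 14 mm ⇒ Resistant
Erythromycin: 256 μg/mL is ≥ 64 μg/mL ⇒ Resistant

S, R, R, R, R, R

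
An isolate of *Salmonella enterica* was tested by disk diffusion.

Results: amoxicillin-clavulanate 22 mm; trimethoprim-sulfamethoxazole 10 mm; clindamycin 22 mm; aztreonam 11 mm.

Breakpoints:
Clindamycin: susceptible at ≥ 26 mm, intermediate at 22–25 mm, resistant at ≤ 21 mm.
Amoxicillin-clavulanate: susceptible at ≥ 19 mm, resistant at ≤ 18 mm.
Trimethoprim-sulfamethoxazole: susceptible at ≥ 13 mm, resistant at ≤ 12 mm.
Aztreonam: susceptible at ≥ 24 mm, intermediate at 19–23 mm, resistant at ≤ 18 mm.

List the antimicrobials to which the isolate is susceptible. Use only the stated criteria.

Amoxicillin-clavulanate 22 mm: ≥ 19 mm → Susceptible
Trimethoprim-sulfamethoxazole: 10 mm is ≤ 12 mm ⇒ Resistant
Clindamycin 22 mm: in 22–25 mm ⇒ Intermediate
Aztreonam 11 mm: ≤ 18 mm — resistant

amoxicillin-clavulanate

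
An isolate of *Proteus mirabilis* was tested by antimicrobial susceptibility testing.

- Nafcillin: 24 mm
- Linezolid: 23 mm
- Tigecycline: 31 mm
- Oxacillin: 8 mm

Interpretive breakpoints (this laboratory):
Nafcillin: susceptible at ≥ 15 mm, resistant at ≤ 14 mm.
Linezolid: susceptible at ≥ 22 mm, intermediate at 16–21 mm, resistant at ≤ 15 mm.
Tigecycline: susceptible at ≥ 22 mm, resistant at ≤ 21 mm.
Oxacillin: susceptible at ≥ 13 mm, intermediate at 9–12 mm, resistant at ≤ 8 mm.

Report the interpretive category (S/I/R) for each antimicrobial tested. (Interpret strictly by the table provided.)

Nafcillin: 24 mm is ≥ 15 mm — susceptible
Linezolid 23 mm: ≥ 22 mm → susceptible
Tigecycline (31 mm) ≥ 22 mm ⇒ susceptible
Oxacillin: 8 mm is ≤ 8 mm ⇒ Resistant

S, S, S, R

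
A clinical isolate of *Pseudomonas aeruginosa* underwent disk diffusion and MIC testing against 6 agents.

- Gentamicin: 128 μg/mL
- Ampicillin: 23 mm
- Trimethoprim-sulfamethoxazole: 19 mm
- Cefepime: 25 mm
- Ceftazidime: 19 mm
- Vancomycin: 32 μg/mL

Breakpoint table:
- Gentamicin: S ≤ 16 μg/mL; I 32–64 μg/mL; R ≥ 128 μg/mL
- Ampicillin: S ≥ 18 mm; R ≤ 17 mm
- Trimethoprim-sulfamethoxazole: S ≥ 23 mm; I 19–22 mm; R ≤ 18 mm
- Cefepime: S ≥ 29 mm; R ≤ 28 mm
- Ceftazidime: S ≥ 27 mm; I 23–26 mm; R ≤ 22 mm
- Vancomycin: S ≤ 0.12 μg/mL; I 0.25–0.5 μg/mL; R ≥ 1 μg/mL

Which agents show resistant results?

Gentamicin: 128 μg/mL is ≥ 128 μg/mL — R
Ampicillin: 23 mm is ≥ 18 mm — S
Trimethoprim-sulfamethoxazole: 19 mm is in 19–22 mm ⇒ Intermediate
Cefepime: 25 mm is ≤ 28 mm — resistant
Ceftazidime (19 mm) ≤ 22 mm → resistant
Vancomycin 32 μg/mL: ≥ 1 μg/mL — Resistant

gentamicin, cefepime, ceftazidime, vancomycin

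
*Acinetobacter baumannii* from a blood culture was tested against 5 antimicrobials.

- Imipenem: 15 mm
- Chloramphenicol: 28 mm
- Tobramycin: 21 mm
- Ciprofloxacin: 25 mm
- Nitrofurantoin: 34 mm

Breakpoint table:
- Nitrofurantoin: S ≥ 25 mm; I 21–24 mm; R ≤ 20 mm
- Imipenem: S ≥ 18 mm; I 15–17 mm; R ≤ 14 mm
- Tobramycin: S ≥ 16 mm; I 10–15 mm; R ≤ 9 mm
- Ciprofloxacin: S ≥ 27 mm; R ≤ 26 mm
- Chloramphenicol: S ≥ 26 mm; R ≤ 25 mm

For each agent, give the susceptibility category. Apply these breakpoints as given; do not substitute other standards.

I, S, S, R, S

Imipenem (15 mm) in 15–17 mm ⇒ intermediate
Chloramphenicol 28 mm: ≥ 26 mm → Susceptible
Tobramycin (21 mm) ≥ 16 mm → susceptible
Ciprofloxacin: 25 mm is ≤ 26 mm → Resistant
Nitrofurantoin 34 mm: ≥ 25 mm — Susceptible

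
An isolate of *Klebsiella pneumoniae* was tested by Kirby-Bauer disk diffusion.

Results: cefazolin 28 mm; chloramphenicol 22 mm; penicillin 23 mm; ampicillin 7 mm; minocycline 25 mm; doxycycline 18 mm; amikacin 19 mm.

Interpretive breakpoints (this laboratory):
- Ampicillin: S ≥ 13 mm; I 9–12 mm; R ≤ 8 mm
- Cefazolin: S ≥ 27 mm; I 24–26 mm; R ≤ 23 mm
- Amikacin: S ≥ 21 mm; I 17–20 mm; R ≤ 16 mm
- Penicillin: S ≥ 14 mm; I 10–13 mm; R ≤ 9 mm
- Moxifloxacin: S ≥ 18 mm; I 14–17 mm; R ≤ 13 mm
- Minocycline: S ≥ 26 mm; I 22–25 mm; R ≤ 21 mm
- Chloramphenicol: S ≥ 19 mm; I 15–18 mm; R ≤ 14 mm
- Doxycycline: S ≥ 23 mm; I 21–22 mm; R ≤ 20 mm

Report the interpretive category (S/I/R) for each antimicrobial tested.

S, S, S, R, I, R, I

Cefazolin (28 mm) ≥ 27 mm — susceptible
Chloramphenicol (22 mm) ≥ 19 mm ⇒ susceptible
Penicillin (23 mm) ≥ 14 mm — Susceptible
Ampicillin (7 mm) ≤ 8 mm → R
Minocycline: 25 mm is in 22–25 mm ⇒ I
Doxycycline (18 mm) ≤ 20 mm → Resistant
Amikacin 19 mm: in 17–20 mm ⇒ I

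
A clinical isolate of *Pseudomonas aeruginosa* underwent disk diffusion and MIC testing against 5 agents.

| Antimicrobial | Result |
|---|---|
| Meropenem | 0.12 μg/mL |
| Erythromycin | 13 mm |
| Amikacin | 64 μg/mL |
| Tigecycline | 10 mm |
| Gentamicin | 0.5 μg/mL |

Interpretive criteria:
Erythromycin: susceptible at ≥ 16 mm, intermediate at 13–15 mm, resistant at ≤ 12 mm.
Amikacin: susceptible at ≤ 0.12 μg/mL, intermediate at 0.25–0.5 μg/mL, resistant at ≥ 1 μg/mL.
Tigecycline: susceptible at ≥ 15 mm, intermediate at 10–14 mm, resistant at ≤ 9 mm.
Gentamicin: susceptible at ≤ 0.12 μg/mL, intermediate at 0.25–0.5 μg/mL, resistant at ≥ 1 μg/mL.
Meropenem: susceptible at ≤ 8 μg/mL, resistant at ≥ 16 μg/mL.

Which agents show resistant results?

Meropenem (0.12 μg/mL) ≤ 8 μg/mL → Susceptible
Erythromycin: 13 mm is in 13–15 mm → I
Amikacin (64 μg/mL) ≥ 1 μg/mL → Resistant
Tigecycline (10 mm) in 10–14 mm → intermediate
Gentamicin: 0.5 μg/mL is in 0.25–0.5 μg/mL — Intermediate

amikacin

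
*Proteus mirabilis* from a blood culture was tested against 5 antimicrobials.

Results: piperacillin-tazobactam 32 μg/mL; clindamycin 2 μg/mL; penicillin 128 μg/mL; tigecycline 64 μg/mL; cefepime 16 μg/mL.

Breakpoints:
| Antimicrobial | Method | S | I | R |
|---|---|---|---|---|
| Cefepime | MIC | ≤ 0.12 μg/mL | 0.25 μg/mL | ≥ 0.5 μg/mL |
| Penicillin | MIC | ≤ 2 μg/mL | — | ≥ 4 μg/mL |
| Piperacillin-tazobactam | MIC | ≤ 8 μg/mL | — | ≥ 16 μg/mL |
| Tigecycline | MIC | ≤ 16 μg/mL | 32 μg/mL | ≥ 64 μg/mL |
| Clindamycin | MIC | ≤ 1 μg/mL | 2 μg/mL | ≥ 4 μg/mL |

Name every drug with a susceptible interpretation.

Piperacillin-tazobactam (32 μg/mL) ≥ 16 μg/mL ⇒ R
Clindamycin 2 μg/mL: = 2 μg/mL ⇒ Intermediate
Penicillin 128 μg/mL: ≥ 4 μg/mL ⇒ R
Tigecycline 64 μg/mL: ≥ 64 μg/mL — resistant
Cefepime (16 μg/mL) ≥ 0.5 μg/mL ⇒ Resistant

none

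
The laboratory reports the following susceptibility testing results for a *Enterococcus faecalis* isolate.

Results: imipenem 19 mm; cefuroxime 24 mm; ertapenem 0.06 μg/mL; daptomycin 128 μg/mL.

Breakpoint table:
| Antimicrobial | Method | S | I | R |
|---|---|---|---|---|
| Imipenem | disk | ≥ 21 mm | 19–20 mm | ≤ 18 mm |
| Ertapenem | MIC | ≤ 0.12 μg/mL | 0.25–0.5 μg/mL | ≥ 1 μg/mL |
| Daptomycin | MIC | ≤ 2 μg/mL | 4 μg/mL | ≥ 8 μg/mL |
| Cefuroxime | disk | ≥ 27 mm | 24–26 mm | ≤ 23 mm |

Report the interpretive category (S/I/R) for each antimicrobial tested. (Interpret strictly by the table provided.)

Imipenem: 19 mm is in 19–20 mm → I
Cefuroxime (24 mm) in 24–26 mm ⇒ Intermediate
Ertapenem (0.06 μg/mL) ≤ 0.12 μg/mL — susceptible
Daptomycin: 128 μg/mL is ≥ 8 μg/mL — Resistant

I, I, S, R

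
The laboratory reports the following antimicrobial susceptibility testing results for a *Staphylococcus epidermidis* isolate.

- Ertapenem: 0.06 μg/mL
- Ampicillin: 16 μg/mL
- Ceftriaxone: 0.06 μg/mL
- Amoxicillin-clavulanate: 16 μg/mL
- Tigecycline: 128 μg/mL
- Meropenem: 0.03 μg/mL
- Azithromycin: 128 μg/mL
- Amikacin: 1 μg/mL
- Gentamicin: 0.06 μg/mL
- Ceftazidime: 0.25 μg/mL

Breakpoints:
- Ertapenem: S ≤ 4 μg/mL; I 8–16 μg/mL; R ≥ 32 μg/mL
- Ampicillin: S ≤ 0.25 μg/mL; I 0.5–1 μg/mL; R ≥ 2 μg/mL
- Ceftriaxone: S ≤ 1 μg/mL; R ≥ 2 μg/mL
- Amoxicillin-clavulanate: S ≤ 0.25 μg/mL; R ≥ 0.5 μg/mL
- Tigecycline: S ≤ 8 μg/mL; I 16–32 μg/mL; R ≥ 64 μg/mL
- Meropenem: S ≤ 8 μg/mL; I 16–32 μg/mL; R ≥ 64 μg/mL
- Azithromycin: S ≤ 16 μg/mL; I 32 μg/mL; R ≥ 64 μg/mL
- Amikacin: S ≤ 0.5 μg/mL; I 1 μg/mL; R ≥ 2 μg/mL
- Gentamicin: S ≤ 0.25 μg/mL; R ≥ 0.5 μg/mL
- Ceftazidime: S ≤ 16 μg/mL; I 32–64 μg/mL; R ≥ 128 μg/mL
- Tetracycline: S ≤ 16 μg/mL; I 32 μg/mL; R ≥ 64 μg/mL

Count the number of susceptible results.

5

Ertapenem: 0.06 μg/mL is ≤ 4 μg/mL → S
Ampicillin (16 μg/mL) ≥ 2 μg/mL — R
Ceftriaxone: 0.06 μg/mL is ≤ 1 μg/mL ⇒ susceptible
Amoxicillin-clavulanate 16 μg/mL: ≥ 0.5 μg/mL — resistant
Tigecycline: 128 μg/mL is ≥ 64 μg/mL — R
Meropenem 0.03 μg/mL: ≤ 8 μg/mL — susceptible
Azithromycin (128 μg/mL) ≥ 64 μg/mL ⇒ R
Amikacin 1 μg/mL: = 1 μg/mL — Intermediate
Gentamicin: 0.06 μg/mL is ≤ 0.25 μg/mL → Susceptible
Ceftazidime 0.25 μg/mL: ≤ 16 μg/mL → S
Susceptible: 5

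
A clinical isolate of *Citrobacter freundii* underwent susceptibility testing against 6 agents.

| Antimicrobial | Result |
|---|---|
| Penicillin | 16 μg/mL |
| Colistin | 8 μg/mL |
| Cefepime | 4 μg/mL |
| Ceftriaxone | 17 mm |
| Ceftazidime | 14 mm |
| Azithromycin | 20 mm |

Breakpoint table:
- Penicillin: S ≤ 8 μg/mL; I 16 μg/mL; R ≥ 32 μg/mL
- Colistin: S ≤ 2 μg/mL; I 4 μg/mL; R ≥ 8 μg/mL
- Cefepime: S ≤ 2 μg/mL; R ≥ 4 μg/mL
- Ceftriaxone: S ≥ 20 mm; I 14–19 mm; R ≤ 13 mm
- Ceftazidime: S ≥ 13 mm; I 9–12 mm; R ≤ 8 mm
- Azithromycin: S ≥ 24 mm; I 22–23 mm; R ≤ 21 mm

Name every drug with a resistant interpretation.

colistin, cefepime, azithromycin

Penicillin 16 μg/mL: = 16 μg/mL ⇒ intermediate
Colistin: 8 μg/mL is ≥ 8 μg/mL → resistant
Cefepime (4 μg/mL) ≥ 4 μg/mL ⇒ Resistant
Ceftriaxone 17 mm: in 14–19 mm — I
Ceftazidime 14 mm: ≥ 13 mm ⇒ S
Azithromycin (20 mm) ≤ 21 mm ⇒ R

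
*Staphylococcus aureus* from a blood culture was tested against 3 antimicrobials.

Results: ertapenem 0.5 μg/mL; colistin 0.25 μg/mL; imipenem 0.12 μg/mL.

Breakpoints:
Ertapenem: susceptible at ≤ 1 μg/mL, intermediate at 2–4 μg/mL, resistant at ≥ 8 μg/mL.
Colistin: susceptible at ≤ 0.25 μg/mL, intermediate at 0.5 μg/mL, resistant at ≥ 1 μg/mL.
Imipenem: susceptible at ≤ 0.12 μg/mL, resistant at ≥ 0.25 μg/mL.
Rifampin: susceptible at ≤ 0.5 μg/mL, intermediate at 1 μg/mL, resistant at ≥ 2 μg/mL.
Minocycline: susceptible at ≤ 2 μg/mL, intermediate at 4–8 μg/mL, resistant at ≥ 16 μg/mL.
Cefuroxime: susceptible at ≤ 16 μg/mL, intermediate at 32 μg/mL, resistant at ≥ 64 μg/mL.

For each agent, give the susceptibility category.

Ertapenem 0.5 μg/mL: ≤ 1 μg/mL — susceptible
Colistin 0.25 μg/mL: ≤ 0.25 μg/mL — Susceptible
Imipenem 0.12 μg/mL: ≤ 0.12 μg/mL — S

S, S, S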